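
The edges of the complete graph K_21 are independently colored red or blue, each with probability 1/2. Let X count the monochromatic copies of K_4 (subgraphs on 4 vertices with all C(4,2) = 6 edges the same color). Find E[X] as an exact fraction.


Let X = Σ_S X_S over the C(21, 4) = 5985 subsets S of size 4, where X_S = 1 if the K_4 on S is monochromatic.
For a fixed S, the K_4 on S has C(4, 2) = 6 edges. P[all 6 edges red] = (1/2)^6, and likewise for blue, so P[monochromatic] = 2·(1/2)^6 = 2^{1 − 6} = 1/32.
By linearity: E[X] = C(21, 4) · 2^{1 − 6} = 5985 · 1/32 = 5985/32.
Numerically: E[X] ≈ 187.0312.

E[X] = C(21,4)·2^(1−C(4,2)) = 5985/32 ≈ 187.0312.


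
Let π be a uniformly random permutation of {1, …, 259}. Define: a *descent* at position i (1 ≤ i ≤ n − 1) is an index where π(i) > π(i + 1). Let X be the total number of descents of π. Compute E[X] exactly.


Write X = Σ X_I over i = 1, …, 258, with X_I the indicator of one descent.
There are 258 indicators.
For each fixed i, the pair (π(i), π(i+1)) is a uniformly random ordered pair of distinct values from {1, …, 259}; by symmetry P[π(i) > π(i+1)] = 1/2.
By linearity: E[X] = 258 · (1/2) = (259 − 1) · (1/2) = 129 ≈ 129.0000.

E[X] = 129 = 129.0000.


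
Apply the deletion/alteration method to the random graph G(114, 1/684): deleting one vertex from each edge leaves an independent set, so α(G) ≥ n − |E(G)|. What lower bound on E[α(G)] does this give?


E[|E(G)|] = C(114, 2)·p = 6441 · (1/684) = 113/12.
E[α(G)] ≥ n − E[|E(G)|] = 114 − 113/12 = 1255/12.
Numerically: ≈ 104.5833.
(This is only a lower bound; the true E[α(G)] may be larger.)

E[α(G)] ≥ 1255/12 ≈ 104.5833.


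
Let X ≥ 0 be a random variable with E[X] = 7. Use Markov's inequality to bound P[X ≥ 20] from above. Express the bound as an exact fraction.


μ = E[X] = 7, a = 20.
Markov: P[X ≥ 20] ≤ μ/a = (7)/20 = 7/20.
Numerically: ≈ 0.350.
(Since a = 20 > μ = 7.000, the bound 7/20 is < 1 and informative.)

P[X ≥ 20] ≤ 7/20 ≈ 0.350.


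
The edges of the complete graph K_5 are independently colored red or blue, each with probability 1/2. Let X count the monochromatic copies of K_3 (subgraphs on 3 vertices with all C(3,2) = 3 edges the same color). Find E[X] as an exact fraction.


Let X = Σ_S X_S over the C(5, 3) = 10 subsets S of size 3, where X_S = 1 if the K_3 on S is monochromatic.
For a fixed S, the K_3 on S has C(3, 2) = 3 edges. P[all 3 edges red] = (1/2)^3, and likewise for blue, so P[monochromatic] = 2·(1/2)^3 = 2^{1 − 3} = 1/4.
Summing: E[X] = C(5, 3) · 2^{1 − 3} = 10 · 1/4 = 5/2.
Numerically: E[X] ≈ 2.50000.

E[X] = C(5,3)·2^(1−C(3,2)) = 5/2 ≈ 2.50000.


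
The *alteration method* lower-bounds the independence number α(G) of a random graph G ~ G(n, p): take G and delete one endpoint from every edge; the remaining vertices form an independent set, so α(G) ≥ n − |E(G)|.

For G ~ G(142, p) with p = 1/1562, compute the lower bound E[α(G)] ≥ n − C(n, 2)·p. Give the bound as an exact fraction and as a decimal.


E[|E(G)|] = C(142, 2)·p = 10011 · (1/1562) = 141/22.
E[α(G)] ≥ n − E[|E(G)|] = 142 − 141/22 = 2983/22.
Numerically: ≈ 135.590909.
(This is only a lower bound; the true E[α(G)] may be larger.)

E[α(G)] ≥ 2983/22 ≈ 135.590909.


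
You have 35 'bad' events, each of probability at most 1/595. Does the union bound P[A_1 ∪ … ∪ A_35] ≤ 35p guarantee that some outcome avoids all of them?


Union bound: P[∪_{i=1}^{35} A_i] ≤ Σ_i P[A_i] ≤ 35·p = 35·(1/595) = 1/17.
Numerically: 1/17 ≈ 0.05882.
Is 1/17 < 1? YES.
Since P[∪ A_i] ≤ 1/17 < 1, the complement has P[∩ A_i^c] ≥ 1 − 1/17 = 16/17 > 0, so some outcome avoids every A_i.

35·p = 1/17 ≈ 0.05882; existence CERTIFIED by the union bound.


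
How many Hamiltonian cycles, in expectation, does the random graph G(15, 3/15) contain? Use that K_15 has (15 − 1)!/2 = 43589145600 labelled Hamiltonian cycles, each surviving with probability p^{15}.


K_15 has (15 − 1)!/2 = 43589145600 labelled Hamiltonian cycles.
For each such Hamiltonian cycle H, let X_H = 1 if all 15 edges of H are present in G. Then P[X_H = 1] = p^{15} = (1/5)^{15} = 1/30517578125.
Summing the indicators: E[X] = Σ_H E[X_H] = 43589145600 · p^{15} = 43589145600 · 1/30517578125 = 1743565824/1220703125.
Numerically: E[X] ≈ 1.4283.

E[X] = 43589145600 · (1/5)^{15} = 1743565824/1220703125 ≈ 1.4283.


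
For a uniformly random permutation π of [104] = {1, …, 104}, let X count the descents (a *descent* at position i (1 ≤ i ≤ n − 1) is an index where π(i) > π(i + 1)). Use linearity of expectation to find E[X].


Write X = Σ X_I over i = 1, …, 103, with X_I the indicator of one descent.
There are 103 indicators.
For each fixed i, the pair (π(i), π(i+1)) is a uniformly random ordered pair of distinct values from {1, …, 104}; by symmetry P[π(i) > π(i+1)] = 1/2.
By linearity: E[X] = 103 · (1/2) = (104 − 1) · (1/2) = 103/2 ≈ 51.500.

E[X] = 103/2 = 51.500.


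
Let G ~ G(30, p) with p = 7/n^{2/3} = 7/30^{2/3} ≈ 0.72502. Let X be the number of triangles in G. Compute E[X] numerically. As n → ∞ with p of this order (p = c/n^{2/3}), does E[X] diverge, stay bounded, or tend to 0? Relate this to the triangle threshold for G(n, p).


Number of potential triangles: C(30, 3) = 4060.
Each occurs with probability p³ ≈ (0.72502)³ ≈ 3.8111111e-01.
By linearity: E[X] = C(30, 3)·p³ ≈ 4060 · 3.8111111e-01 ≈ 1547.31111.
Since α = 2/3 < 1, p = c/n^{2/3} ≫ 1/n is above the triangle threshold p ~ 1/n. Asymptotically E[X] ~ (c³/6)·n^{3(1−α)} = (7³/6)·n^{1} → ∞; triangles are abundant w.h.p.

E[X] ≈ 1547.31111; in regime p = Θ(1/n^{2/3}) E[X] diverges (above the triangle threshold p ~ 1/n).


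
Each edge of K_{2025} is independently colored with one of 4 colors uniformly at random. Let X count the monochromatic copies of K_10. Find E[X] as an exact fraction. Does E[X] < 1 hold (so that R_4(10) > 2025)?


E[X] = C(2025, 10) · 4^{1 − 45} = 312479209053472269772600560 · 4^{−44} = 312479209053472269772600560/309485009821345068724781056.
As a reduced fraction: E[X] = 19529950565842016860787535/19342813113834066795298816 ≈ 1.00967.
Is E[X] < 1? NO.
Since E[X] ≥ 1, the first-moment bound is inconclusive at n = 2025; it does NOT by itself certify R_4(10) > 2025.

E[X] = 19529950565842016860787535/19342813113834066795298816 ≈ 1.00967; E[X] ≥ 1; first-moment method inconclusive here.


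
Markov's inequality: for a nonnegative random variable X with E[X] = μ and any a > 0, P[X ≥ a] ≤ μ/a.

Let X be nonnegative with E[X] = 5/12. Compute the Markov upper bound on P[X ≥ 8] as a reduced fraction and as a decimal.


μ = E[X] = 5/12, a = 8.
Markov: P[X ≥ 8] ≤ μ/a = (5/12)/8 = 5/96.
Numerically: ≈ 0.05208.
(Since a = 8 > μ = 0.41667, the bound 5/96 is < 1 and informative.)

P[X ≥ 8] ≤ 5/96 ≈ 0.05208.


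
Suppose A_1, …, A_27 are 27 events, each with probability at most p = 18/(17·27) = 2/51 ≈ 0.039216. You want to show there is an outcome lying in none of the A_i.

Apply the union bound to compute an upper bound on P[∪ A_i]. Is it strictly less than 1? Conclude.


Union bound: P[∪_{i=1}^{27} A_i] ≤ Σ_i P[A_i] ≤ 27·p = 27·(2/51) = 18/17.
Numerically: 18/17 ≈ 1.058824.
Is 18/17 < 1? NO.
Since the bound 18/17 is ≥ 1, the union bound is uninformative here; it does NOT by itself certify existence.

27·p = 18/17 ≈ 1.058824; existence NOT certified by the union bound.


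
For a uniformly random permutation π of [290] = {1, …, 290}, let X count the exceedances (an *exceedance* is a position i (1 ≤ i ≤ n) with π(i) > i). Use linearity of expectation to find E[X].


Write X = Σ_{i=1}^{290} X_i, where X_i = 1_{π(i) > i}.
For each fixed i, π(i) is uniform over {1, …, 290} (marginal of a uniform permutation), so P[π(i) > i] = (n − i)/n. Summing: Σ_{i=1}^{290} (n − i)/n = (0 + 1 + … + 289)/290 = 290(290 − 1)/(2·290) = (290 − 1)/2.
Hence E[X] = Σ_{i=1}^{290} (290 − i)/290 = 289/2 ≈ 144.5000.

E[X] = 289/2 = 144.5000.


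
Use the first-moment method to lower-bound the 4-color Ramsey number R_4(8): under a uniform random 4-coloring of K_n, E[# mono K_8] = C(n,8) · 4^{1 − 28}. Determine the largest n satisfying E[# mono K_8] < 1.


We need C(n, 8) · 4^{1 − 28} < 1, i.e. C(n, 8) < 4^{28 − 1} = 18014398509481984.
Check values of n near the boundary:
  n = 407: C(407, 8) = 17424959239309050; 17424959239309050 < 18014398509481984? YES
  n = 408: C(408, 8) = 17773458424095231; 17773458424095231 < 18014398509481984? YES
  n = 409: C(409, 8) = 18128041135797879; 18128041135797879 < 18014398509481984? NO
  n = 410: C(410, 8) = 18488798173326195; 18488798173326195 < 18014398509481984? NO
The largest n with C(n, 8) < 18014398509481984 is n = 408 (where E[X] = 17773458424095231/18014398509481984 ≈ 0.9866). Hence R_4(8) > 408, i.e. R_4(8) ≥ 409.

Largest n = 408; hence R_4(8) > 408.


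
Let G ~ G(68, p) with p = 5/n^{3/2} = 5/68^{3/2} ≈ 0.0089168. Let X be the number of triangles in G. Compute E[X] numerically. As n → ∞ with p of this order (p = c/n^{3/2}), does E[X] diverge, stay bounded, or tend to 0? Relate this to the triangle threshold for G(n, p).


Number of potential triangles: C(68, 3) = 50116.
Each occurs with probability p³ ≈ (0.0089168)³ ≈ 7.0895702e-07.
By linearity: E[X] = C(68, 3)·p³ ≈ 50116 · 7.0895702e-07 ≈ 0.03553.
Since α = 3/2 > 1, p = c/n^{3/2} = o(1/n) is below the triangle threshold p ~ 1/n. Asymptotically E[X] ~ (c³/6)·n^{3(1−α)} = (5³/6)·n^{-1.5} → 0, so by Markov's inequality G has no triangles w.h.p.

E[X] ≈ 0.03553; in regime p = Θ(1/n^{3/2}) E[X] tends to 0 (below the triangle threshold p ~ 1/n).


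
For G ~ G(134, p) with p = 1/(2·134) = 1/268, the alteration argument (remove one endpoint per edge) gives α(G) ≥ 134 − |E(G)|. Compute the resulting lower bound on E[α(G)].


E[|E(G)|] = C(134, 2)·p = 8911 · (1/268) = 133/4.
E[α(G)] ≥ n − E[|E(G)|] = 134 − 133/4 = 403/4.
Numerically: ≈ 100.750000.
(This is only a lower bound; the true E[α(G)] may be larger.)

E[α(G)] ≥ 403/4 ≈ 100.750000.


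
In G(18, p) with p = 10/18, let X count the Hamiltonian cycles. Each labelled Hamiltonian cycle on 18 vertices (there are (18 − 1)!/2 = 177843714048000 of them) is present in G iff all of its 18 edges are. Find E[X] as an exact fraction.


K_18 has (18 − 1)!/2 = 177843714048000 labelled Hamiltonian cycles.
For each such Hamiltonian cycle H, let X_H = 1 if all 18 edges of H are present in G. Then P[X_H = 1] = p^{18} = (5/9)^{18} = 3814697265625/150094635296999121.
Summing the indicators: E[X] = Σ_H E[X_H] = 177843714048000 · p^{18} = 177843714048000 · 3814697265625/150094635296999121 = 930617187500000000000000/205891132094649.
Numerically: E[X] ≈ 4.52e+09.

E[X] = 177843714048000 · (5/9)^{18} = 930617187500000000000000/205891132094649 ≈ 4.52e+09.


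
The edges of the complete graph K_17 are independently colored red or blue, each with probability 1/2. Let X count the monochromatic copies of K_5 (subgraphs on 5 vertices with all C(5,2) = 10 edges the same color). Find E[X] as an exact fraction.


Let X = Σ_S X_S over the C(17, 5) = 6188 subsets S of size 5, where X_S = 1 if the K_5 on S is monochromatic.
For a fixed S, the K_5 on S has C(5, 2) = 10 edges. P[all 10 edges red] = (1/2)^10, and likewise for blue, so P[monochromatic] = 2·(1/2)^10 = 2^{1 − 10} = 1/512.
By linearity of expectation: E[X] = C(17, 5) · 2^{1 − 10} = 6188 · 1/512 = 1547/128.
Numerically: E[X] ≈ 12.085938.

E[X] = C(17,5)·2^(1−C(5,2)) = 1547/128 ≈ 12.085938.


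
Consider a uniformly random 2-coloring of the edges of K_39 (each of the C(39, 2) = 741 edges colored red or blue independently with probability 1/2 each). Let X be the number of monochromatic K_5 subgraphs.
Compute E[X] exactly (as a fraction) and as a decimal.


Let X = Σ_S X_S over the C(39, 5) = 575757 subsets S of size 5, where X_S = 1 if the K_5 on S is monochromatic.
For a fixed S, the K_5 on S has C(5, 2) = 10 edges. P[all 10 edges red] = (1/2)^10, and likewise for blue, so P[monochromatic] = 2·(1/2)^10 = 2^{1 − 10} = 1/512.
Summing: E[X] = C(39, 5) · 2^{1 − 10} = 575757 · 1/512 = 575757/512.
Numerically: E[X] ≈ 1124.525391.

E[X] = C(39,5)·2^(1−C(5,2)) = 575757/512 ≈ 1124.525391.


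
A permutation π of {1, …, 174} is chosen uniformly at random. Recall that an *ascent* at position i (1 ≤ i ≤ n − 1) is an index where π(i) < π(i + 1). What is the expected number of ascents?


Write X = Σ X_I over i = 1, …, 173, with X_I the indicator of one ascent.
There are 173 indicators.
For each fixed i, the pair (π(i), π(i+1)) is a uniformly random ordered pair of distinct values from {1, …, 174}; by symmetry P[π(i) < π(i+1)] = 1/2.
By linearity: E[X] = 173 · (1/2) = (174 − 1) · (1/2) = 173/2 ≈ 86.5000.

E[X] = 173/2 = 86.5000.


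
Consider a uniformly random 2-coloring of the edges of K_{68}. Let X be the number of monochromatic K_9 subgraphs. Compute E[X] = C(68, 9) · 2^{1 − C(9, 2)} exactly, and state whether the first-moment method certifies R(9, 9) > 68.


E[X] = C(68, 9) · 2^{1 − 36} = 49280065120 · 2^{−35} = 49280065120/34359738368.
As a reduced fraction: E[X] = 1540002035/1073741824 ≈ 1.4342387.
Is E[X] < 1? NO.
Since E[X] ≥ 1, the first-moment bound is inconclusive at n = 68; it does NOT by itself certify R(9, 9) > 68.

E[X] = 1540002035/1073741824 ≈ 1.4342387; E[X] ≥ 1; first-moment method inconclusive here.


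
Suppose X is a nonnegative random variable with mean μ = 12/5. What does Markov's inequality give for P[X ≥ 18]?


μ = E[X] = 12/5, a = 18.
Markov: P[X ≥ 18] ≤ μ/a = (12/5)/18 = 2/15.
Numerically: ≈ 0.133333.
(Since a = 18 > μ = 2.400000, the bound 2/15 is < 1 and informative.)

P[X ≥ 18] ≤ 2/15 ≈ 0.133333.


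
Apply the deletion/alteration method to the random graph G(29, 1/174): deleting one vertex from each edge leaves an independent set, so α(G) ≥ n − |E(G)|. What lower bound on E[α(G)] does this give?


E[|E(G)|] = C(29, 2)·p = 406 · (1/174) = 7/3.
E[α(G)] ≥ n − E[|E(G)|] = 29 − 7/3 = 80/3.
Numerically: ≈ 26.666667.
(This is only a lower bound; the true E[α(G)] may be larger.)

E[α(G)] ≥ 80/3 ≈ 26.666667.


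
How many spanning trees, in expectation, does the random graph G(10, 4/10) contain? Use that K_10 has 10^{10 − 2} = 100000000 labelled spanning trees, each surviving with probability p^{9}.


K_10 has 10^{10 − 2} = 100000000 labelled spanning trees.
For each such spanning tree H, let X_H = 1 if all 9 edges of H are present in G. Then P[X_H = 1] = p^{9} = (2/5)^{9} = 512/1953125.
By linearity of expectation: E[X] = Σ_H E[X_H] = 100000000 · p^{9} = 100000000 · 512/1953125 = 131072/5.
Numerically: E[X] ≈ 2.62e+04.

E[X] = 100000000 · (2/5)^{9} = 131072/5 ≈ 2.62e+04.


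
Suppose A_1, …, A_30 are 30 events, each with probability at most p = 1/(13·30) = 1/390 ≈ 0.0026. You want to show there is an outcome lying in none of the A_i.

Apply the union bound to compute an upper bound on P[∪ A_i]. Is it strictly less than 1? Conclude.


Union bound: P[∪_{i=1}^{30} A_i] ≤ Σ_i P[A_i] ≤ 30·p = 30·(1/390) = 1/13.
Numerically: 1/13 ≈ 0.0769.
Is 1/13 < 1? YES.
Since P[∪ A_i] ≤ 1/13 < 1, the complement has P[∩ A_i^c] ≥ 1 − 1/13 = 12/13 > 0, so some outcome avoids every A_i.

30·p = 1/13 ≈ 0.0769; existence CERTIFIED by the union bound.


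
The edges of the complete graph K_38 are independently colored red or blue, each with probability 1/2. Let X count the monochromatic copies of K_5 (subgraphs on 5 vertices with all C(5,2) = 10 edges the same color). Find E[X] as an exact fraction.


Let X = Σ_S X_S over the C(38, 5) = 501942 subsets S of size 5, where X_S = 1 if the K_5 on S is monochromatic.
For a fixed S, the K_5 on S has C(5, 2) = 10 edges. P[all 10 edges red] = (1/2)^10, and likewise for blue, so P[monochromatic] = 2·(1/2)^10 = 2^{1 − 10} = 1/512.
By linearity: E[X] = C(38, 5) · 2^{1 − 10} = 501942 · 1/512 = 250971/256.
Numerically: E[X] ≈ 980.355.

E[X] = C(38,5)·2^(1−C(5,2)) = 250971/256 ≈ 980.355.


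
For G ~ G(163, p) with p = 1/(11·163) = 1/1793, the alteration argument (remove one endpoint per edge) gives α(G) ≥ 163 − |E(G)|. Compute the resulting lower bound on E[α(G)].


E[|E(G)|] = C(163, 2)·p = 13203 · (1/1793) = 81/11.
E[α(G)] ≥ n − E[|E(G)|] = 163 − 81/11 = 1712/11.
Numerically: ≈ 155.636364.
(This is only a lower bound; the true E[α(G)] may be larger.)

E[α(G)] ≥ 1712/11 ≈ 155.636364.


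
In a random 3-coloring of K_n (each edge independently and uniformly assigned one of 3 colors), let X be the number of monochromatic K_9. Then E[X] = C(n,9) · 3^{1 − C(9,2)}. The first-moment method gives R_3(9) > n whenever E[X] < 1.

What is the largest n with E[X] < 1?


We need C(n, 9) · 3^{1 − 36} < 1, i.e. C(n, 9) < 3^{36 − 1} = 50031545098999707.
Check values of n near the boundary:
  n = 297: C(297, 9) = 43842345008337645; 43842345008337645 < 50031545098999707? YES
  n = 298: C(298, 9) = 45207677551849890; 45207677551849890 < 50031545098999707? YES
  n = 299: C(299, 9) = 46610674441390059; 46610674441390059 < 50031545098999707? YES
  n = 300: C(300, 9) = 48052241692154700; 48052241692154700 < 50031545098999707? YES
  n = 301: C(301, 9) = 49533303936090975; 49533303936090975 < 50031545098999707? YES
  n = 302: C(302, 9) = 51054804739588650; 51054804739588650 < 50031545098999707? NO
The largest n with C(n, 9) < 50031545098999707 is n = 301 (where E[X] = 16511101312030325/16677181699666569 ≈ 0.9900415). Hence R_3(9) > 301, i.e. R_3(9) ≥ 302.

Largest n = 301; hence R_3(9) > 301.


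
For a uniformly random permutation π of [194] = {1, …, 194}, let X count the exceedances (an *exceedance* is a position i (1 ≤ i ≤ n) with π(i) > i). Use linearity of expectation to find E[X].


Write X = Σ_{i=1}^{194} X_i, where X_i = 1_{π(i) > i}.
For each fixed i, π(i) is uniform over {1, …, 194} (marginal of a uniform permutation), so P[π(i) > i] = (n − i)/n. Summing: Σ_{i=1}^{194} (n − i)/n = (0 + 1 + … + 193)/194 = 194(194 − 1)/(2·194) = (194 − 1)/2.
Hence E[X] = Σ_{i=1}^{194} (194 − i)/194 = 193/2 ≈ 96.500000.

E[X] = 193/2 = 96.500000.


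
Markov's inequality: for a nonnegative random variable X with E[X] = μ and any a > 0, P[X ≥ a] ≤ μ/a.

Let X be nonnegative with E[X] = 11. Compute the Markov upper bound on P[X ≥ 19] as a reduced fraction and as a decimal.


μ = E[X] = 11, a = 19.
Markov: P[X ≥ 19] ≤ μ/a = (11)/19 = 11/19.
Numerically: ≈ 0.578947.
(Since a = 19 > μ = 11.000000, the bound 11/19 is < 1 and informative.)

P[X ≥ 19] ≤ 11/19 ≈ 0.578947.


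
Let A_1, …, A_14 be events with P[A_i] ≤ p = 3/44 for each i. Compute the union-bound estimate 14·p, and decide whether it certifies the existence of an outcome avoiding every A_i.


Union bound: P[∪_{i=1}^{14} A_i] ≤ Σ_i P[A_i] ≤ 14·p = 14·(3/44) = 21/22.
Numerically: 21/22 ≈ 0.955.
Is 21/22 < 1? YES.
Since P[∪ A_i] ≤ 21/22 < 1, the complement has P[∩ A_i^c] ≥ 1 − 21/22 = 1/22 > 0, so some outcome avoids every A_i.

14·p = 21/22 ≈ 0.955; existence CERTIFIED by the union bound.


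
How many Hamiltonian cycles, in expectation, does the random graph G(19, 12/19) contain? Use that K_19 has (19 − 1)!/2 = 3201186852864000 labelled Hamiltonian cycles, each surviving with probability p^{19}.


K_19 has (19 − 1)!/2 = 3201186852864000 labelled Hamiltonian cycles.
For each such Hamiltonian cycle H, let X_H = 1 if all 19 edges of H are present in G. Then P[X_H = 1] = p^{19} = (12/19)^{19} = 319479999370622926848/1978419655660313589123979.
Summing the indicators: E[X] = Σ_H E[X_H] = 3201186852864000 · p^{19} = 3201186852864000 · 319479999370622926848/1978419655660313589123979 = 1022715173738237107931793611292672000/1978419655660313589123979.
Numerically: E[X] ≈ 5.169e+11.

E[X] = 3201186852864000 · (12/19)^{19} = 1022715173738237107931793611292672000/1978419655660313589123979 ≈ 5.169e+11.


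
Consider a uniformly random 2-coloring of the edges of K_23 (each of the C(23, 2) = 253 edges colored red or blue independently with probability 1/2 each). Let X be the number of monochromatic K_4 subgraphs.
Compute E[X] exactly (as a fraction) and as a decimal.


Let X = Σ_S X_S over the C(23, 4) = 8855 subsets S of size 4, where X_S = 1 if the K_4 on S is monochromatic.
For a fixed S, the K_4 on S has C(4, 2) = 6 edges. P[all 6 edges red] = (1/2)^6, and likewise for blue, so P[monochromatic] = 2·(1/2)^6 = 2^{1 − 6} = 1/32.
Summing: E[X] = C(23, 4) · 2^{1 − 6} = 8855 · 1/32 = 8855/32.
Numerically: E[X] ≈ 276.71875.

E[X] = C(23,4)·2^(1−C(4,2)) = 8855/32 ≈ 276.71875.


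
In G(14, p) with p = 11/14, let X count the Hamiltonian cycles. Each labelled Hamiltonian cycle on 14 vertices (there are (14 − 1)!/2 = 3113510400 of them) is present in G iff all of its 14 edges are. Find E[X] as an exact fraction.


K_14 has (14 − 1)!/2 = 3113510400 labelled Hamiltonian cycles.
For each such Hamiltonian cycle H, let X_H = 1 if all 14 edges of H are present in G. Then P[X_H = 1] = p^{14} = (11/14)^{14} = 379749833583241/11112006825558016.
By linearity: E[X] = Σ_H E[X_H] = 3113510400 · p^{14} = 3113510400 · 379749833583241/11112006825558016 = 329898174179601037725/3100448333024.
Numerically: E[X] ≈ 1.064e+08.

E[X] = 3113510400 · (11/14)^{14} = 329898174179601037725/3100448333024 ≈ 1.064e+08.


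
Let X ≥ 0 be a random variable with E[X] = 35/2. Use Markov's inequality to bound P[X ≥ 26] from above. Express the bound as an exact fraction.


μ = E[X] = 35/2, a = 26.
Markov: P[X ≥ 26] ≤ μ/a = (35/2)/26 = 35/52.
Numerically: ≈ 0.673.
(Since a = 26 > μ = 17.500, the bound 35/52 is < 1 and informative.)

P[X ≥ 26] ≤ 35/52 ≈ 0.673.


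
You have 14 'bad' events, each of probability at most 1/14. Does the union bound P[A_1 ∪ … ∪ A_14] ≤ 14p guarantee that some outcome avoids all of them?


Union bound: P[∪_{i=1}^{14} A_i] ≤ Σ_i P[A_i] ≤ 14·p = 14·(1/14) = 1.
Numerically: 1 ≈ 1.0000.
Is 1 < 1? NO.
Since the bound 1 is ≥ 1, the union bound is uninformative here; it does NOT by itself certify existence.

14·p = 1 ≈ 1.0000; existence NOT certified by the union bound.


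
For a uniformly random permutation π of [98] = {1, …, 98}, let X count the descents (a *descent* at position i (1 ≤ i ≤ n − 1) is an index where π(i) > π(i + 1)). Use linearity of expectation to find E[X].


Write X = Σ X_I over i = 1, …, 97, with X_I the indicator of one descent.
There are 97 indicators.
For each fixed i, the pair (π(i), π(i+1)) is a uniformly random ordered pair of distinct values from {1, …, 98}; by symmetry P[π(i) > π(i+1)] = 1/2.
By linearity: E[X] = 97 · (1/2) = (98 − 1) · (1/2) = 97/2 ≈ 48.5000.

E[X] = 97/2 = 48.5000.


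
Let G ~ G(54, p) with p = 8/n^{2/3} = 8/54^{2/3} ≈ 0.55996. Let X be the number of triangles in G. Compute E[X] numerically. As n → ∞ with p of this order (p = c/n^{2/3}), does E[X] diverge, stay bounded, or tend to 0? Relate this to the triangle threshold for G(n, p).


Number of potential triangles: C(54, 3) = 24804.
Each occurs with probability p³ ≈ (0.55996)³ ≈ 1.7558299e-01.
By linearity: E[X] = C(54, 3)·p³ ≈ 24804 · 1.7558299e-01 ≈ 4355.16049.
Since α = 2/3 < 1, p = c/n^{2/3} ≫ 1/n is above the triangle threshold p ~ 1/n. Asymptotically E[X] ~ (c³/6)·n^{3(1−α)} = (8³/6)·n^{1} → ∞; triangles are abundant w.h.p.

E[X] ≈ 4355.16049; in regime p = Θ(1/n^{2/3}) E[X] diverges (above the triangle threshold p ~ 1/n).


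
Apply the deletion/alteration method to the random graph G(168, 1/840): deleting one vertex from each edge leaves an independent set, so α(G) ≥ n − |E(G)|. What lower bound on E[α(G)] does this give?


E[|E(G)|] = C(168, 2)·p = 14028 · (1/840) = 167/10.
E[α(G)] ≥ n − E[|E(G)|] = 168 − 167/10 = 1513/10.
Numerically: ≈ 151.30000.
(This is only a lower bound; the true E[α(G)] may be larger.)

E[α(G)] ≥ 1513/10 ≈ 151.30000.


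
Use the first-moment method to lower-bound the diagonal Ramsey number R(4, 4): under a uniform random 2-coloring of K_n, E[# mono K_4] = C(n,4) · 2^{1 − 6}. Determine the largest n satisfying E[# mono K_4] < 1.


We need C(n, 4) · 2^{1 − 6} < 1, i.e. C(n, 4) < 2^{6 − 1} = 32.
Check values of n near the boundary:
  n = 4: C(4, 4) = 1; 1 < 32? YES
  n = 5: C(5, 4) = 5; 5 < 32? YES
  n = 6: C(6, 4) = 15; 15 < 32? YES
  n = 7: C(7, 4) = 35; 35 < 32? NO
  n = 8: C(8, 4) = 70; 70 < 32? NO
  n = 9: C(9, 4) = 126; 126 < 32? NO
The largest n with C(n, 4) < 32 is n = 6 (where E[X] = 15/32 ≈ 0.4687500). Hence R(4, 4) > 6, i.e. R(4, 4) ≥ 7.

Largest n = 6; hence R(4, 4) > 6.


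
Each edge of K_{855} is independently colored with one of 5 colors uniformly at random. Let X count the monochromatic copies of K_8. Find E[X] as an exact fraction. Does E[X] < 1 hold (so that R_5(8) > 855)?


E[X] = C(855, 8) · 5^{1 − 28} = 6854000254398702450 · 5^{−27} = 6854000254398702450/7450580596923828125.
As a reduced fraction: E[X] = 274160010175948098/298023223876953125 ≈ 0.9199.
Is E[X] < 1? YES.
Since E[X] < 1, there exists a 5-coloring of K_{855} with no monochromatic K_8; hence R_5(8) > 855.

E[X] = 274160010175948098/298023223876953125 ≈ 0.9199; E[X] < 1, so R_5(8) > 855.


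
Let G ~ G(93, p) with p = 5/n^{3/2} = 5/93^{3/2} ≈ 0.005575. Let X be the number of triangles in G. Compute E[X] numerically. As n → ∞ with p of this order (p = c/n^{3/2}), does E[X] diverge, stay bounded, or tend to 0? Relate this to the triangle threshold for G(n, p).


Number of potential triangles: C(93, 3) = 129766.
Each occurs with probability p³ ≈ (0.005575)³ ≈ 1.732753e-07.
By linearity: E[X] = C(93, 3)·p³ ≈ 129766 · 1.732753e-07 ≈ 0.0225.
Since α = 3/2 > 1, p = c/n^{3/2} = o(1/n) is below the triangle threshold p ~ 1/n. Asymptotically E[X] ~ (c³/6)·n^{3(1−α)} = (5³/6)·n^{-1.5} → 0, so by Markov's inequality G has no triangles w.h.p.

E[X] ≈ 0.0225; in regime p = Θ(1/n^{3/2}) E[X] tends to 0 (below the triangle threshold p ~ 1/n).


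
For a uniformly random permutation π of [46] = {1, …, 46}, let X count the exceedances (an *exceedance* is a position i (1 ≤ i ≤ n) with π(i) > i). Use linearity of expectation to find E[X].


Write X = Σ_{i=1}^{46} X_i, where X_i = 1_{π(i) > i}.
For each fixed i, π(i) is uniform over {1, …, 46} (marginal of a uniform permutation), so P[π(i) > i] = (n − i)/n. Summing: Σ_{i=1}^{46} (n − i)/n = (0 + 1 + … + 45)/46 = 46(46 − 1)/(2·46) = (46 − 1)/2.
Hence E[X] = Σ_{i=1}^{46} (46 − i)/46 = 45/2 ≈ 22.50000.

E[X] = 45/2 = 22.50000.


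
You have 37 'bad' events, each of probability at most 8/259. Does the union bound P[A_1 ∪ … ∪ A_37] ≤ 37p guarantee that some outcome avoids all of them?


Union bound: P[∪_{i=1}^{37} A_i] ≤ Σ_i P[A_i] ≤ 37·p = 37·(8/259) = 8/7.
Numerically: 8/7 ≈ 1.14286.
Is 8/7 < 1? NO.
Since the bound 8/7 is ≥ 1, the union bound is uninformative here; it does NOT by itself certify existence.

37·p = 8/7 ≈ 1.14286; existence NOT certified by the union bound.


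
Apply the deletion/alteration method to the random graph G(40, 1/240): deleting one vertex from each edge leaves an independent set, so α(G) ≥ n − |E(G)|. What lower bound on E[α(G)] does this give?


E[|E(G)|] = C(40, 2)·p = 780 · (1/240) = 13/4.
E[α(G)] ≥ n − E[|E(G)|] = 40 − 13/4 = 147/4.
Numerically: ≈ 36.75000.
(This is only a lower bound; the true E[α(G)] may be larger.)

E[α(G)] ≥ 147/4 ≈ 36.75000.


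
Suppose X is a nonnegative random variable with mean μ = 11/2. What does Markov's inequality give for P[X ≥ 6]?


μ = E[X] = 11/2, a = 6.
Markov: P[X ≥ 6] ≤ μ/a = (11/2)/6 = 11/12.
Numerically: ≈ 0.9167.
(Since a = 6 > μ = 5.5000, the bound 11/12 is < 1 and informative.)

P[X ≥ 6] ≤ 11/12 ≈ 0.9167.


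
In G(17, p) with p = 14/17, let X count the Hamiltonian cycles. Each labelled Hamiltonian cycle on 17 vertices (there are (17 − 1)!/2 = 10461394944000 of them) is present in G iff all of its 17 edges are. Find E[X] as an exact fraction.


K_17 has (17 − 1)!/2 = 10461394944000 labelled Hamiltonian cycles.
For each such Hamiltonian cycle H, let X_H = 1 if all 17 edges of H are present in G. Then P[X_H = 1] = p^{17} = (14/17)^{17} = 30491346729331195904/827240261886336764177.
By linearity of expectation: E[X] = Σ_H E[X_H] = 10461394944000 · p^{17} = 10461394944000 · 30491346729331195904/827240261886336764177 = 318982020509976309331579109376000/827240261886336764177.
Numerically: E[X] ≈ 3.86e+11.

E[X] = 10461394944000 · (14/17)^{17} = 318982020509976309331579109376000/827240261886336764177 ≈ 3.86e+11.


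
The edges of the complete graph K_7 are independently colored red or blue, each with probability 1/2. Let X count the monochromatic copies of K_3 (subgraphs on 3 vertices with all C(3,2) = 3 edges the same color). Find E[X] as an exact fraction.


Let X = Σ_S X_S over the C(7, 3) = 35 subsets S of size 3, where X_S = 1 if the K_3 on S is monochromatic.
For a fixed S, the K_3 on S has C(3, 2) = 3 edges. P[all 3 edges red] = (1/2)^3, and likewise for blue, so P[monochromatic] = 2·(1/2)^3 = 2^{1 − 3} = 1/4.
By linearity of expectation: E[X] = C(7, 3) · 2^{1 − 3} = 35 · 1/4 = 35/4.
Numerically: E[X] ≈ 8.7500.

E[X] = C(7,3)·2^(1−C(3,2)) = 35/4 ≈ 8.7500.


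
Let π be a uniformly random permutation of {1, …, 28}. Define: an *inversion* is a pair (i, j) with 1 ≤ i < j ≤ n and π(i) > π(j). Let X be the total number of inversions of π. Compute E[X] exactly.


Write X = Σ X_I over the C(28, 2) = 378 pairs i < j, with X_I the indicator of one inversion.
There are 378 indicators.
For each fixed pair i < j, the values π(i) and π(j) are two distinct elements of {1, …, 28} in uniformly random order; by symmetry P[π(i) > π(j)] = 1/2.
By linearity: E[X] = 378 · (1/2) = C(28, 2) · (1/2) = 378/2 = 189 ≈ 189.00000.

E[X] = 189 = 189.00000.


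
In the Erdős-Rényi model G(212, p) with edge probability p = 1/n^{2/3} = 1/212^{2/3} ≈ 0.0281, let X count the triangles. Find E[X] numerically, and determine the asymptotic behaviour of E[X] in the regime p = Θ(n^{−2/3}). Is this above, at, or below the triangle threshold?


Number of potential triangles: C(212, 3) = 1565620.
Each occurs with probability p³ ≈ (0.0281)³ ≈ 2.22499e-05.
By linearity: E[X] = C(212, 3)·p³ ≈ 1565620 · 2.22499e-05 ≈ 34.835.
Since α = 2/3 < 1, p = c/n^{2/3} ≫ 1/n is above the triangle threshold p ~ 1/n. Asymptotically E[X] ~ (c³/6)·n^{3(1−α)} = (1³/6)·n^{1} → ∞; triangles are abundant w.h.p.

E[X] ≈ 34.835; in regime p = Θ(1/n^{2/3}) E[X] diverges (above the triangle threshold p ~ 1/n).


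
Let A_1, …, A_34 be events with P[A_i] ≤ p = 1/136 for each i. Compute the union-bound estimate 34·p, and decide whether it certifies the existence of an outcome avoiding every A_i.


Union bound: P[∪_{i=1}^{34} A_i] ≤ Σ_i P[A_i] ≤ 34·p = 34·(1/136) = 1/4.
Numerically: 1/4 ≈ 0.2500000.
Is 1/4 < 1? YES.
Since P[∪ A_i] ≤ 1/4 < 1, the complement has P[∩ A_i^c] ≥ 1 − 1/4 = 3/4 > 0, so some outcome avoids every A_i.

34·p = 1/4 ≈ 0.2500000; existence CERTIFIED by the union bound.


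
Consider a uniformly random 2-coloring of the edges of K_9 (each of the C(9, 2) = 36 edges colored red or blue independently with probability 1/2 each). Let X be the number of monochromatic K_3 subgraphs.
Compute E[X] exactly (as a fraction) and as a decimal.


Let X = Σ_S X_S over the C(9, 3) = 84 subsets S of size 3, where X_S = 1 if the K_3 on S is monochromatic.
For a fixed S, the K_3 on S has C(3, 2) = 3 edges. P[all 3 edges red] = (1/2)^3, and likewise for blue, so P[monochromatic] = 2·(1/2)^3 = 2^{1 − 3} = 1/4.
Summing: E[X] = C(9, 3) · 2^{1 − 3} = 84 · 1/4 = 21.
Numerically: E[X] ≈ 21.00000.

E[X] = C(9,3)·2^(1−C(3,2)) = 21 ≈ 21.00000.


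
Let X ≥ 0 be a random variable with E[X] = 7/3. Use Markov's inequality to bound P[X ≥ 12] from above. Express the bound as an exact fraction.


μ = E[X] = 7/3, a = 12.
Markov: P[X ≥ 12] ≤ μ/a = (7/3)/12 = 7/36.
Numerically: ≈ 0.1944.
(Since a = 12 > μ = 2.3333, the bound 7/36 is < 1 and informative.)

P[X ≥ 12] ≤ 7/36 ≈ 0.1944.


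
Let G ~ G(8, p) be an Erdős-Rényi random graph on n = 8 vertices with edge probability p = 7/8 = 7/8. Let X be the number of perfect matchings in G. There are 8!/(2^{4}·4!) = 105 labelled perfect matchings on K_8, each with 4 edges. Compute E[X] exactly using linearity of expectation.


K_8 has 8!/(2^{4}·4!) = 105 labelled perfect matchings.
For each such perfect matching H, let X_H = 1 if all 4 edges of H are present in G. Then P[X_H = 1] = p^{4} = (7/8)^{4} = 2401/4096.
By linearity of expectation: E[X] = Σ_H E[X_H] = 105 · p^{4} = 105 · 2401/4096 = 252105/4096.
Numerically: E[X] ≈ 61.5.

E[X] = 105 · (7/8)^{4} = 252105/4096 ≈ 61.5.


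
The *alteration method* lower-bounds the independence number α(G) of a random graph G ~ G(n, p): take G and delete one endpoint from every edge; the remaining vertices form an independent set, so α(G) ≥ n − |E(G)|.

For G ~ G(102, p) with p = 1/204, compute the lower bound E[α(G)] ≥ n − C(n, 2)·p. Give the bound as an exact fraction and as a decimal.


E[|E(G)|] = C(102, 2)·p = 5151 · (1/204) = 101/4.
E[α(G)] ≥ n − E[|E(G)|] = 102 − 101/4 = 307/4.
Numerically: ≈ 76.7500.
(This is only a lower bound; the true E[α(G)] may be larger.)

E[α(G)] ≥ 307/4 ≈ 76.7500.


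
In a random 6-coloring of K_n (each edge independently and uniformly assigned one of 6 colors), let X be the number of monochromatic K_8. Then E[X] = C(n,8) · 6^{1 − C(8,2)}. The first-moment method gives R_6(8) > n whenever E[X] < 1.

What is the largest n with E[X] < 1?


We need C(n, 8) · 6^{1 − 28} < 1, i.e. C(n, 8) < 6^{28 − 1} = 1023490369077469249536.
Check values of n near the boundary:
  n = 1592: C(1592, 8) = 1005480414540892933435; 1005480414540892933435 < 1023490369077469249536? YES
  n = 1593: C(1593, 8) = 1010555394551193970323; 1010555394551193970323 < 1023490369077469249536? YES
  n = 1594: C(1594, 8) = 1015652773590544255167; 1015652773590544255167 < 1023490369077469249536? YES
  n = 1595: C(1595, 8) = 1020772636343363633895; 1020772636343363633895 < 1023490369077469249536? YES
  n = 1596: C(1596, 8) = 1025915067760710553965; 1025915067760710553965 < 1023490369077469249536? NO
The largest n with C(n, 8) < 1023490369077469249536 is n = 1595 (where E[X] = 113419181815929292655/113721152119718805504 ≈ 0.9973446). Hence R_6(8) > 1595, i.e. R_6(8) ≥ 1596.

Largest n = 1595; hence R_6(8) > 1595.


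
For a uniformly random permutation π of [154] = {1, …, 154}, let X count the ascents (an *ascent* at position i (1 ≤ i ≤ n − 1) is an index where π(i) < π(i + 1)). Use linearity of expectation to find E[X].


Write X = Σ X_I over i = 1, …, 153, with X_I the indicator of one ascent.
There are 153 indicators.
For each fixed i, the pair (π(i), π(i+1)) is a uniformly random ordered pair of distinct values from {1, …, 154}; by symmetry P[π(i) < π(i+1)] = 1/2.
By linearity: E[X] = 153 · (1/2) = (154 − 1) · (1/2) = 153/2 ≈ 76.500000.

E[X] = 153/2 = 76.500000.


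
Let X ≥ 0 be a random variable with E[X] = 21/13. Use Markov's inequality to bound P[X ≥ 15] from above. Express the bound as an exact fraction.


μ = E[X] = 21/13, a = 15.
Markov: P[X ≥ 15] ≤ μ/a = (21/13)/15 = 7/65.
Numerically: ≈ 0.108.
(Since a = 15 > μ = 1.615, the bound 7/65 is < 1 and informative.)

P[X ≥ 15] ≤ 7/65 ≈ 0.108.


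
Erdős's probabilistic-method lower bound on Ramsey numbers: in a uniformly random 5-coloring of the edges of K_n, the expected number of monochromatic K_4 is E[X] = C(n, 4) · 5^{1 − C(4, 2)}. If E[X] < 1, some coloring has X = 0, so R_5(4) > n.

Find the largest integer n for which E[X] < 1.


We need C(n, 4) · 5^{1 − 6} < 1, i.e. C(n, 4) < 5^{6 − 1} = 3125.
Check values of n near the boundary:
  n = 16: C(16, 4) = 1820; 1820 < 3125? YES
  n = 17: C(17, 4) = 2380; 2380 < 3125? YES
  n = 18: C(18, 4) = 3060; 3060 < 3125? YES
  n = 19: C(19, 4) = 3876; 3876 < 3125? NO
The largest n with C(n, 4) < 3125 is n = 18 (where E[X] = 612/625 ≈ 0.9792000). Hence R_5(4) > 18, i.e. R_5(4) ≥ 19.

Largest n = 18; hence R_5(4) > 18.


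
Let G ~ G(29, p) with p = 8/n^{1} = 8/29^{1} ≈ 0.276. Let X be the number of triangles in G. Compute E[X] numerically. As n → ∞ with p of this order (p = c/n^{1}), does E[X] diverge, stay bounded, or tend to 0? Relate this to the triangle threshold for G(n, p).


Number of potential triangles: C(29, 3) = 3654.
Each occurs with probability p³ ≈ (0.276)³ ≈ 2.09931e-02.
By linearity: E[X] = C(29, 3)·p³ ≈ 3654 · 2.09931e-02 ≈ 76.709.
Here α = 1, so p = 8/n is exactly at the triangle threshold p ~ 1/n. Asymptotically E[X] → c³/6 = 8³/6 = 256/3 ≈ 85.333, a bounded constant. In this regime the triangle count is asymptotically Poisson(c³/6).

E[X] ≈ 76.709; in regime p = Θ(1/n^{1}) E[X] stays bounded (at the triangle threshold p ~ 1/n).


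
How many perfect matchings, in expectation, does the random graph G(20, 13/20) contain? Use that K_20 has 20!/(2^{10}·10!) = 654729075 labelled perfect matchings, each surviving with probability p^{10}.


K_20 has 20!/(2^{10}·10!) = 654729075 labelled perfect matchings.
For each such perfect matching H, let X_H = 1 if all 10 edges of H are present in G. Then P[X_H = 1] = p^{10} = (13/20)^{10} = 137858491849/10240000000000.
Summing the indicators: E[X] = Σ_H E[X_H] = 654729075 · p^{10} = 654729075 · 137858491849/10240000000000 = 3610398513967632387/409600000000.
Numerically: E[X] ≈ 8.81445e+06.

E[X] = 654729075 · (13/20)^{10} = 3610398513967632387/409600000000 ≈ 8.81445e+06.


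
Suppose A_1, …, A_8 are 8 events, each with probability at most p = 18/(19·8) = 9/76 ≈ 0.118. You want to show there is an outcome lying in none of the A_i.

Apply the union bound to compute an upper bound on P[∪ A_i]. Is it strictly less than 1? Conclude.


Union bound: P[∪_{i=1}^{8} A_i] ≤ Σ_i P[A_i] ≤ 8·p = 8·(9/76) = 18/19.
Numerically: 18/19 ≈ 0.947.
Is 18/19 < 1? YES.
Since P[∪ A_i] ≤ 18/19 < 1, the complement has P[∩ A_i^c] ≥ 1 − 18/19 = 1/19 > 0, so some outcome avoids every A_i.

8·p = 18/19 ≈ 0.947; existence CERTIFIED by the union bound.


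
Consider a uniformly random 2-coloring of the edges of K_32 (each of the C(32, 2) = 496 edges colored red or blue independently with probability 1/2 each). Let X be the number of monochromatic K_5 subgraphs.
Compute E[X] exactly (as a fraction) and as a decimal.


Let X = Σ_S X_S over the C(32, 5) = 201376 subsets S of size 5, where X_S = 1 if the K_5 on S is monochromatic.
For a fixed S, the K_5 on S has C(5, 2) = 10 edges. P[all 10 edges red] = (1/2)^10, and likewise for blue, so P[monochromatic] = 2·(1/2)^10 = 2^{1 − 10} = 1/512.
By linearity of expectation: E[X] = C(32, 5) · 2^{1 − 10} = 201376 · 1/512 = 6293/16.
Numerically: E[X] ≈ 393.31250.

E[X] = C(32,5)·2^(1−C(5,2)) = 6293/16 ≈ 393.31250.


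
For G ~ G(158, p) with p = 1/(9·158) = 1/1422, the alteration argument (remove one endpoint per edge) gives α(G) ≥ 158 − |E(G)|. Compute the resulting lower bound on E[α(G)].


E[|E(G)|] = C(158, 2)·p = 12403 · (1/1422) = 157/18.
E[α(G)] ≥ n − E[|E(G)|] = 158 − 157/18 = 2687/18.
Numerically: ≈ 149.27778.
(This is only a lower bound; the true E[α(G)] may be larger.)

E[α(G)] ≥ 2687/18 ≈ 149.27778.


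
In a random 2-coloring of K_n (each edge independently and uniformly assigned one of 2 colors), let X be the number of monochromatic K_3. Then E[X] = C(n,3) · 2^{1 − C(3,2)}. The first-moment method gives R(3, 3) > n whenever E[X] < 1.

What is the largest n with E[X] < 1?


We need C(n, 3) · 2^{1 − 3} < 1, i.e. C(n, 3) < 2^{3 − 1} = 4.
Check values of n near the boundary:
  n = 3: C(3, 3) = 1; 1 < 4? YES
  n = 4: C(4, 3) = 4; 4 < 4? NO
  n = 5: C(5, 3) = 10; 10 < 4? NO
  n = 6: C(6, 3) = 20; 20 < 4? NO
The largest n with C(n, 3) < 4 is n = 3 (where E[X] = 1/4 ≈ 0.250000). Hence R(3, 3) > 3, i.e. R(3, 3) ≥ 4.

Largest n = 3; hence R(3, 3) > 3.
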